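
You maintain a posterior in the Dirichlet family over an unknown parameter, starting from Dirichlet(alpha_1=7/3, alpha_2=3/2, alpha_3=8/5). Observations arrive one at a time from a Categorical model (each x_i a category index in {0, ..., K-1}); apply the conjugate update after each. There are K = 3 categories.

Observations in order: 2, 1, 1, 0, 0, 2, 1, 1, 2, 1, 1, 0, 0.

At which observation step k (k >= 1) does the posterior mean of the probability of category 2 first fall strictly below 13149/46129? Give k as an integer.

obs 1: x=2 → posterior Dirichlet(7/3, 3/2, 13/5)
obs 2: x=1 → posterior Dirichlet(7/3, 5/2, 13/5)
obs 3: x=1 → posterior Dirichlet(7/3, 7/2, 13/5)
obs 4: x=0 → posterior Dirichlet(10/3, 7/2, 13/5)
obs 5: x=0 → posterior Dirichlet(13/3, 7/2, 13/5)
obs 6: x=2 → posterior Dirichlet(13/3, 7/2, 18/5)
obs 7: x=1 → posterior Dirichlet(13/3, 9/2, 18/5)
obs 8: x=1 → posterior Dirichlet(13/3, 11/2, 18/5)
obs 9: x=2 → posterior Dirichlet(13/3, 11/2, 23/5)
obs 10: x=1 → posterior Dirichlet(13/3, 13/2, 23/5)
obs 11: x=1 → posterior Dirichlet(13/3, 15/2, 23/5)
obs 12: x=0 → posterior Dirichlet(16/3, 15/2, 23/5)
obs 13: x=0 → posterior Dirichlet(19/3, 15/2, 23/5)

k = 4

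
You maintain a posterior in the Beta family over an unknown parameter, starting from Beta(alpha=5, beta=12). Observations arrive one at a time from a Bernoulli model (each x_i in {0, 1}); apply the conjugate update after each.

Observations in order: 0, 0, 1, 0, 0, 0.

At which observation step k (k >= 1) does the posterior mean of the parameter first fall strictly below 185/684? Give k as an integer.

k = 2

obs 1: x=0 → posterior Beta(5, 13)
obs 2: x=0 → posterior Beta(5, 14)
obs 3: x=1 → posterior Beta(6, 14)
obs 4: x=0 → posterior Beta(6, 15)
obs 5: x=0 → posterior Beta(6, 16)
obs 6: x=0 → posterior Beta(6, 17)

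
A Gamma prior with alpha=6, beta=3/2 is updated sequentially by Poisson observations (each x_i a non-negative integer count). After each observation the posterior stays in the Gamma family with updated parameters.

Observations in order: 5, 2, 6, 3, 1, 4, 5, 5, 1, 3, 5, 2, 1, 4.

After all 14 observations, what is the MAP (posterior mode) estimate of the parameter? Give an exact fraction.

104/31

obs 1: x=5 → posterior Gamma(11, 5/2)
obs 2: x=2 → posterior Gamma(13, 7/2)
obs 3: x=6 → posterior Gamma(19, 9/2)
obs 4: x=3 → posterior Gamma(22, 11/2)
obs 5: x=1 → posterior Gamma(23, 13/2)
obs 6: x=4 → posterior Gamma(27, 15/2)
obs 7: x=5 → posterior Gamma(32, 17/2)
obs 8: x=5 → posterior Gamma(37, 19/2)
obs 9: x=1 → posterior Gamma(38, 21/2)
obs 10: x=3 → posterior Gamma(41, 23/2)
obs 11: x=5 → posterior Gamma(46, 25/2)
obs 12: x=2 → posterior Gamma(48, 27/2)
obs 13: x=1 → posterior Gamma(49, 29/2)
obs 14: x=4 → posterior Gamma(53, 31/2)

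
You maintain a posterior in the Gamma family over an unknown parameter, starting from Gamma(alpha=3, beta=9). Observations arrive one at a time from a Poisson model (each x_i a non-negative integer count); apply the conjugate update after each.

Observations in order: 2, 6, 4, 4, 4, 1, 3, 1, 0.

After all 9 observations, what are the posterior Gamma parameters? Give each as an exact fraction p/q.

obs 1: x=2 → posterior Gamma(5, 10)
obs 2: x=6 → posterior Gamma(11, 11)
obs 3: x=4 → posterior Gamma(15, 12)
obs 4: x=4 → posterior Gamma(19, 13)
obs 5: x=4 → posterior Gamma(23, 14)
obs 6: x=1 → posterior Gamma(24, 15)
obs 7: x=3 → posterior Gamma(27, 16)
obs 8: x=1 → posterior Gamma(28, 17)
obs 9: x=0 → posterior Gamma(28, 18)

alpha=28, beta=18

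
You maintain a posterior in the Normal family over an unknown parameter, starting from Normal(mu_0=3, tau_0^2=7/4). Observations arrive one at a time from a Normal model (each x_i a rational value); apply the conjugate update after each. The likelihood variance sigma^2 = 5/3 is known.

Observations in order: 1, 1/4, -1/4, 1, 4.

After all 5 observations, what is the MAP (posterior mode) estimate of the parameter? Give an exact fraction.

186/125

obs 1: x=1 → posterior Normal(81/41, 35/41)
obs 2: x=1/4 → posterior Normal(345/248, 35/62)
obs 3: x=-1/4 → posterior Normal(81/83, 35/83)
obs 4: x=1 → posterior Normal(51/52, 35/104)
obs 5: x=4 → posterior Normal(186/125, 7/25)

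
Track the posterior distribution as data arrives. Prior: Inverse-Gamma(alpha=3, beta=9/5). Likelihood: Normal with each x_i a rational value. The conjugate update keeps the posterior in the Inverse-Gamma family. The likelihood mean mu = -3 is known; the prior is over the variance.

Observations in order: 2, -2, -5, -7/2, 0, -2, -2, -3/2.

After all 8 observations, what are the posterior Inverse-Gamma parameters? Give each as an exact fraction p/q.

obs 1: x=2 → posterior Inverse-Gamma(7/2, 143/10)
obs 2: x=-2 → posterior Inverse-Gamma(4, 74/5)
obs 3: x=-5 → posterior Inverse-Gamma(9/2, 84/5)
obs 4: x=-7/2 → posterior Inverse-Gamma(5, 677/40)
obs 5: x=0 → posterior Inverse-Gamma(11/2, 857/40)
obs 6: x=-2 → posterior Inverse-Gamma(6, 877/40)
obs 7: x=-2 → posterior Inverse-Gamma(13/2, 897/40)
obs 8: x=-3/2 → posterior Inverse-Gamma(7, 471/20)

alpha=7, beta=471/20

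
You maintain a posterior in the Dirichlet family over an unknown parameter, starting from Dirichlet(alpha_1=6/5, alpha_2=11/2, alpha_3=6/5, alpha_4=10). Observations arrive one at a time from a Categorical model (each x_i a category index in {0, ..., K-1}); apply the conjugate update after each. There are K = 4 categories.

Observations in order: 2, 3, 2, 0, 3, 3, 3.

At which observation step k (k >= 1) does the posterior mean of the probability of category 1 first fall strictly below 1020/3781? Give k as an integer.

obs 1: x=2 → posterior Dirichlet(6/5, 11/2, 11/5, 10)
obs 2: x=3 → posterior Dirichlet(6/5, 11/2, 11/5, 11)
obs 3: x=2 → posterior Dirichlet(6/5, 11/2, 16/5, 11)
obs 4: x=0 → posterior Dirichlet(11/5, 11/2, 16/5, 11)
obs 5: x=3 → posterior Dirichlet(11/5, 11/2, 16/5, 12)
obs 6: x=3 → posterior Dirichlet(11/5, 11/2, 16/5, 13)
obs 7: x=3 → posterior Dirichlet(11/5, 11/2, 16/5, 14)

k = 3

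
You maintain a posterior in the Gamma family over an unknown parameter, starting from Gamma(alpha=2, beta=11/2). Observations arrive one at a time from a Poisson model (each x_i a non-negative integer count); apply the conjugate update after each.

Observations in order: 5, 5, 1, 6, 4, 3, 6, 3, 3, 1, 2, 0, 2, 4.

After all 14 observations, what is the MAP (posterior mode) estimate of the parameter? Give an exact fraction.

92/39

obs 1: x=5 → posterior Gamma(7, 13/2)
obs 2: x=5 → posterior Gamma(12, 15/2)
obs 3: x=1 → posterior Gamma(13, 17/2)
obs 4: x=6 → posterior Gamma(19, 19/2)
obs 5: x=4 → posterior Gamma(23, 21/2)
obs 6: x=3 → posterior Gamma(26, 23/2)
obs 7: x=6 → posterior Gamma(32, 25/2)
obs 8: x=3 → posterior Gamma(35, 27/2)
obs 9: x=3 → posterior Gamma(38, 29/2)
obs 10: x=1 → posterior Gamma(39, 31/2)
obs 11: x=2 → posterior Gamma(41, 33/2)
obs 12: x=0 → posterior Gamma(41, 35/2)
obs 13: x=2 → posterior Gamma(43, 37/2)
obs 14: x=4 → posterior Gamma(47, 39/2)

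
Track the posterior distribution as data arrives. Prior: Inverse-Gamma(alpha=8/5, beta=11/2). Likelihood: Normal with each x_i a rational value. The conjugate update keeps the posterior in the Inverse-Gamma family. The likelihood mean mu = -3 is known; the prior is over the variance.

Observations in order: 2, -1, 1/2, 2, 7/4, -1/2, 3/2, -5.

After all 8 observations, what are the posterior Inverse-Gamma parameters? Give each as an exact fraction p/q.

alpha=28/5, beta=2085/32

obs 1: x=2 → posterior Inverse-Gamma(21/10, 18)
obs 2: x=-1 → posterior Inverse-Gamma(13/5, 20)
obs 3: x=1/2 → posterior Inverse-Gamma(31/10, 209/8)
obs 4: x=2 → posterior Inverse-Gamma(18/5, 309/8)
obs 5: x=7/4 → posterior Inverse-Gamma(41/10, 1597/32)
obs 6: x=-1/2 → posterior Inverse-Gamma(23/5, 1697/32)
obs 7: x=3/2 → posterior Inverse-Gamma(51/10, 2021/32)
obs 8: x=-5 → posterior Inverse-Gamma(28/5, 2085/32)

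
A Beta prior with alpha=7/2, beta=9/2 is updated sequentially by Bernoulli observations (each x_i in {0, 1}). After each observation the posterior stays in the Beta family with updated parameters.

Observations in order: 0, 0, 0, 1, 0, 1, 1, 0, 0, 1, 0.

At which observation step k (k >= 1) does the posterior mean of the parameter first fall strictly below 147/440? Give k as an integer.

obs 1: x=0 → posterior Beta(7/2, 11/2)
obs 2: x=0 → posterior Beta(7/2, 13/2)
obs 3: x=0 → posterior Beta(7/2, 15/2)
obs 4: x=1 → posterior Beta(9/2, 15/2)
obs 5: x=0 → posterior Beta(9/2, 17/2)
obs 6: x=1 → posterior Beta(11/2, 17/2)
obs 7: x=1 → posterior Beta(13/2, 17/2)
obs 8: x=0 → posterior Beta(13/2, 19/2)
obs 9: x=0 → posterior Beta(13/2, 21/2)
obs 10: x=1 → posterior Beta(15/2, 21/2)
obs 11: x=0 → posterior Beta(15/2, 23/2)

k = 3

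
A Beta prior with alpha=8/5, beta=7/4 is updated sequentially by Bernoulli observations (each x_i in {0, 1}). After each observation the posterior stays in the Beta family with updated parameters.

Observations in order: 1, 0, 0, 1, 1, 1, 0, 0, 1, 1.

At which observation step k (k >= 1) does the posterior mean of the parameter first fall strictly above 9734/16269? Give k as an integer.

obs 1: x=1 → posterior Beta(13/5, 7/4)
obs 2: x=0 → posterior Beta(13/5, 11/4)
obs 3: x=0 → posterior Beta(13/5, 15/4)
obs 4: x=1 → posterior Beta(18/5, 15/4)
obs 5: x=1 → posterior Beta(23/5, 15/4)
obs 6: x=1 → posterior Beta(28/5, 15/4)
obs 7: x=0 → posterior Beta(28/5, 19/4)
obs 8: x=0 → posterior Beta(28/5, 23/4)
obs 9: x=1 → posterior Beta(33/5, 23/4)
obs 10: x=1 → posterior Beta(38/5, 23/4)

k = 6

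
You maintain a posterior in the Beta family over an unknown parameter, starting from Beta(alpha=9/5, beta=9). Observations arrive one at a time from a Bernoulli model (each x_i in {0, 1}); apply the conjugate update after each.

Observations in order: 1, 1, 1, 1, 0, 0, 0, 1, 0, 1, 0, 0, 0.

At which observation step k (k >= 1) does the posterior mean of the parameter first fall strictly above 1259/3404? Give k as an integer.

k = 4

obs 1: x=1 → posterior Beta(14/5, 9)
obs 2: x=1 → posterior Beta(19/5, 9)
obs 3: x=1 → posterior Beta(24/5, 9)
obs 4: x=1 → posterior Beta(29/5, 9)
obs 5: x=0 → posterior Beta(29/5, 10)
obs 6: x=0 → posterior Beta(29/5, 11)
obs 7: x=0 → posterior Beta(29/5, 12)
obs 8: x=1 → posterior Beta(34/5, 12)
obs 9: x=0 → posterior Beta(34/5, 13)
obs 10: x=1 → posterior Beta(39/5, 13)
obs 11: x=0 → posterior Beta(39/5, 14)
obs 12: x=0 → posterior Beta(39/5, 15)
obs 13: x=0 → posterior Beta(39/5, 16)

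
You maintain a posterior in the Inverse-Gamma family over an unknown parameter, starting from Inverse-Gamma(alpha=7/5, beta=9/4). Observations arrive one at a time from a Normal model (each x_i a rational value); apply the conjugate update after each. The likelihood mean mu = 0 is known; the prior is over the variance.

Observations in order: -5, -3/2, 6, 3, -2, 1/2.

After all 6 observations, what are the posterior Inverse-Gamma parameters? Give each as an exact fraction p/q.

alpha=22/5, beta=81/2

obs 1: x=-5 → posterior Inverse-Gamma(19/10, 59/4)
obs 2: x=-3/2 → posterior Inverse-Gamma(12/5, 127/8)
obs 3: x=6 → posterior Inverse-Gamma(29/10, 271/8)
obs 4: x=3 → posterior Inverse-Gamma(17/5, 307/8)
obs 5: x=-2 → posterior Inverse-Gamma(39/10, 323/8)
obs 6: x=1/2 → posterior Inverse-Gamma(22/5, 81/2)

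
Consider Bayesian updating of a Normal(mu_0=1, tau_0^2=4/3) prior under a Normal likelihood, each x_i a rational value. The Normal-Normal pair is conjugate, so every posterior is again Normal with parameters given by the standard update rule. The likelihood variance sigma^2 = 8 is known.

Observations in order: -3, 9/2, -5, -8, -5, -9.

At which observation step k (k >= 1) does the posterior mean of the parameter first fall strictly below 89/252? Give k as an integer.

k = 3

obs 1: x=-3 → posterior Normal(3/7, 8/7)
obs 2: x=9/2 → posterior Normal(15/16, 1)
obs 3: x=-5 → posterior Normal(5/18, 8/9)
obs 4: x=-8 → posterior Normal(-11/20, 4/5)
obs 5: x=-5 → posterior Normal(-21/22, 8/11)
obs 6: x=-9 → posterior Normal(-13/8, 2/3)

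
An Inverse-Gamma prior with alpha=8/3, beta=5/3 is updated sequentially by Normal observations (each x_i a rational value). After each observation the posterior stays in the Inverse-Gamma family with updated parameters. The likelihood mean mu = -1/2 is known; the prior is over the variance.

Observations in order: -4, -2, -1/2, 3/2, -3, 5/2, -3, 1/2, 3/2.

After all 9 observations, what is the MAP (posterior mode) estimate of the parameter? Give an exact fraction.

145/49

obs 1: x=-4 → posterior Inverse-Gamma(19/6, 187/24)
obs 2: x=-2 → posterior Inverse-Gamma(11/3, 107/12)
obs 3: x=-1/2 → posterior Inverse-Gamma(25/6, 107/12)
obs 4: x=3/2 → posterior Inverse-Gamma(14/3, 131/12)
obs 5: x=-3 → posterior Inverse-Gamma(31/6, 337/24)
obs 6: x=5/2 → posterior Inverse-Gamma(17/3, 445/24)
obs 7: x=-3 → posterior Inverse-Gamma(37/6, 65/3)
obs 8: x=1/2 → posterior Inverse-Gamma(20/3, 133/6)
obs 9: x=3/2 → posterior Inverse-Gamma(43/6, 145/6)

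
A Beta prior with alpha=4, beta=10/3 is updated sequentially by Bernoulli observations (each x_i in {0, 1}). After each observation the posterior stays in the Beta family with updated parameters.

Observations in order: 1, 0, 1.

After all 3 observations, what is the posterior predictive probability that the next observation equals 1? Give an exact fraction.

obs 1: x=1 → posterior Beta(5, 10/3)
obs 2: x=0 → posterior Beta(5, 13/3)
obs 3: x=1 → posterior Beta(6, 13/3)

18/31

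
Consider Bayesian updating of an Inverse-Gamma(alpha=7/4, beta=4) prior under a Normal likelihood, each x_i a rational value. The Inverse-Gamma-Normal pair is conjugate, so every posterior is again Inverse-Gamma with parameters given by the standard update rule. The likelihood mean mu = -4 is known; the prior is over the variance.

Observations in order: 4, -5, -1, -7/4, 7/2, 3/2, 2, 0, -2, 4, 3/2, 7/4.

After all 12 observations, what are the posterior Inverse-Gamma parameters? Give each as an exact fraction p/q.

obs 1: x=4 → posterior Inverse-Gamma(9/4, 36)
obs 2: x=-5 → posterior Inverse-Gamma(11/4, 73/2)
obs 3: x=-1 → posterior Inverse-Gamma(13/4, 41)
obs 4: x=-7/4 → posterior Inverse-Gamma(15/4, 1393/32)
obs 5: x=7/2 → posterior Inverse-Gamma(17/4, 2293/32)
obs 6: x=3/2 → posterior Inverse-Gamma(19/4, 2777/32)
obs 7: x=2 → posterior Inverse-Gamma(21/4, 3353/32)
obs 8: x=0 → posterior Inverse-Gamma(23/4, 3609/32)
obs 9: x=-2 → posterior Inverse-Gamma(25/4, 3673/32)
obs 10: x=4 → posterior Inverse-Gamma(27/4, 4697/32)
obs 11: x=3/2 → posterior Inverse-Gamma(29/4, 5181/32)
obs 12: x=7/4 → posterior Inverse-Gamma(31/4, 2855/16)

alpha=31/4, beta=2855/16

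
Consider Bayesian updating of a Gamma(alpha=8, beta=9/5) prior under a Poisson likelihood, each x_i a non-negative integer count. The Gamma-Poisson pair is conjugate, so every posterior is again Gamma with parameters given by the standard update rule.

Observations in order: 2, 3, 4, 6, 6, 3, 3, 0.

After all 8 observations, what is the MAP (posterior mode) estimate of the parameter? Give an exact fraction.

obs 1: x=2 → posterior Gamma(10, 14/5)
obs 2: x=3 → posterior Gamma(13, 19/5)
obs 3: x=4 → posterior Gamma(17, 24/5)
obs 4: x=6 → posterior Gamma(23, 29/5)
obs 5: x=6 → posterior Gamma(29, 34/5)
obs 6: x=3 → posterior Gamma(32, 39/5)
obs 7: x=3 → posterior Gamma(35, 44/5)
obs 8: x=0 → posterior Gamma(35, 49/5)

170/49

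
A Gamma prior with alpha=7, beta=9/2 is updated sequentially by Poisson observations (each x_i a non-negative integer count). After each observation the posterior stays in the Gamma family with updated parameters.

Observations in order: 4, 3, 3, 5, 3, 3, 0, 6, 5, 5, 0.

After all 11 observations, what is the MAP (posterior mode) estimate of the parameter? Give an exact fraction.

86/31

obs 1: x=4 → posterior Gamma(11, 11/2)
obs 2: x=3 → posterior Gamma(14, 13/2)
obs 3: x=3 → posterior Gamma(17, 15/2)
obs 4: x=5 → posterior Gamma(22, 17/2)
obs 5: x=3 → posterior Gamma(25, 19/2)
obs 6: x=3 → posterior Gamma(28, 21/2)
obs 7: x=0 → posterior Gamma(28, 23/2)
obs 8: x=6 → posterior Gamma(34, 25/2)
obs 9: x=5 → posterior Gamma(39, 27/2)
obs 10: x=5 → posterior Gamma(44, 29/2)
obs 11: x=0 → posterior Gamma(44, 31/2)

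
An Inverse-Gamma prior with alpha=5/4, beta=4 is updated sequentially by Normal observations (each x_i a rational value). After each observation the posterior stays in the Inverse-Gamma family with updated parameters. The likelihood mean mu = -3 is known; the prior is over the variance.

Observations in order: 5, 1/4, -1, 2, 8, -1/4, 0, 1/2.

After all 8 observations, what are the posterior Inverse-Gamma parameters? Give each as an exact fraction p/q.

alpha=21/4, beta=2091/16

obs 1: x=5 → posterior Inverse-Gamma(7/4, 36)
obs 2: x=1/4 → posterior Inverse-Gamma(9/4, 1321/32)
obs 3: x=-1 → posterior Inverse-Gamma(11/4, 1385/32)
obs 4: x=2 → posterior Inverse-Gamma(13/4, 1785/32)
obs 5: x=8 → posterior Inverse-Gamma(15/4, 3721/32)
obs 6: x=-1/4 → posterior Inverse-Gamma(17/4, 1921/16)
obs 7: x=0 → posterior Inverse-Gamma(19/4, 1993/16)
obs 8: x=1/2 → posterior Inverse-Gamma(21/4, 2091/16)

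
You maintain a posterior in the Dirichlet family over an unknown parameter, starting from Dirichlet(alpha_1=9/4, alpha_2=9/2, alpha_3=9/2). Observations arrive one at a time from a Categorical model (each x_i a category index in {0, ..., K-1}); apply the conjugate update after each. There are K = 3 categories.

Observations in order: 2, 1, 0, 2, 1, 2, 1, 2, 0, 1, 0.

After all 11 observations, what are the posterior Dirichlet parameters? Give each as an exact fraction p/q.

obs 1: x=2 → posterior Dirichlet(9/4, 9/2, 11/2)
obs 2: x=1 → posterior Dirichlet(9/4, 11/2, 11/2)
obs 3: x=0 → posterior Dirichlet(13/4, 11/2, 11/2)
obs 4: x=2 → posterior Dirichlet(13/4, 11/2, 13/2)
obs 5: x=1 → posterior Dirichlet(13/4, 13/2, 13/2)
obs 6: x=2 → posterior Dirichlet(13/4, 13/2, 15/2)
obs 7: x=1 → posterior Dirichlet(13/4, 15/2, 15/2)
obs 8: x=2 → posterior Dirichlet(13/4, 15/2, 17/2)
obs 9: x=0 → posterior Dirichlet(17/4, 15/2, 17/2)
obs 10: x=1 → posterior Dirichlet(17/4, 17/2, 17/2)
obs 11: x=0 → posterior Dirichlet(21/4, 17/2, 17/2)

alpha_1=21/4, alpha_2=17/2, alpha_3=17/2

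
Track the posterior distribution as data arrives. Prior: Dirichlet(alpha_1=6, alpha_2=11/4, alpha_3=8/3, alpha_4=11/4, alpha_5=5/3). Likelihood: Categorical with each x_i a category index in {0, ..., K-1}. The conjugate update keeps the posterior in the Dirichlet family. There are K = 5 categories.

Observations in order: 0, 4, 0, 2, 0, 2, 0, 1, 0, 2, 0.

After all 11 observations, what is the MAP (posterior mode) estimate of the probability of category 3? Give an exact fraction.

21/262

obs 1: x=0 → posterior Dirichlet(7, 11/4, 8/3, 11/4, 5/3)
obs 2: x=4 → posterior Dirichlet(7, 11/4, 8/3, 11/4, 8/3)
obs 3: x=0 → posterior Dirichlet(8, 11/4, 8/3, 11/4, 8/3)
obs 4: x=2 → posterior Dirichlet(8, 11/4, 11/3, 11/4, 8/3)
obs 5: x=0 → posterior Dirichlet(9, 11/4, 11/3, 11/4, 8/3)
obs 6: x=2 → posterior Dirichlet(9, 11/4, 14/3, 11/4, 8/3)
obs 7: x=0 → posterior Dirichlet(10, 11/4, 14/3, 11/4, 8/3)
obs 8: x=1 → posterior Dirichlet(10, 15/4, 14/3, 11/4, 8/3)
obs 9: x=0 → posterior Dirichlet(11, 15/4, 14/3, 11/4, 8/3)
obs 10: x=2 → posterior Dirichlet(11, 15/4, 17/3, 11/4, 8/3)
obs 11: x=0 → posterior Dirichlet(12, 15/4, 17/3, 11/4, 8/3)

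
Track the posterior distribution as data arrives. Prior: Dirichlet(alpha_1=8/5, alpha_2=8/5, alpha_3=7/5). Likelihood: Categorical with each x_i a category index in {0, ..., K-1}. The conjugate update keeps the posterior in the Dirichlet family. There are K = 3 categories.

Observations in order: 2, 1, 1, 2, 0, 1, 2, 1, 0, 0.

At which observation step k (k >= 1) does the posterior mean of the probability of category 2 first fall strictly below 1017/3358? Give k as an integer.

obs 1: x=2 → posterior Dirichlet(8/5, 8/5, 12/5)
obs 2: x=1 → posterior Dirichlet(8/5, 13/5, 12/5)
obs 3: x=1 → posterior Dirichlet(8/5, 18/5, 12/5)
obs 4: x=2 → posterior Dirichlet(8/5, 18/5, 17/5)
obs 5: x=0 → posterior Dirichlet(13/5, 18/5, 17/5)
obs 6: x=1 → posterior Dirichlet(13/5, 23/5, 17/5)
obs 7: x=2 → posterior Dirichlet(13/5, 23/5, 22/5)
obs 8: x=1 → posterior Dirichlet(13/5, 28/5, 22/5)
obs 9: x=0 → posterior Dirichlet(18/5, 28/5, 22/5)
obs 10: x=0 → posterior Dirichlet(23/5, 28/5, 22/5)

k = 10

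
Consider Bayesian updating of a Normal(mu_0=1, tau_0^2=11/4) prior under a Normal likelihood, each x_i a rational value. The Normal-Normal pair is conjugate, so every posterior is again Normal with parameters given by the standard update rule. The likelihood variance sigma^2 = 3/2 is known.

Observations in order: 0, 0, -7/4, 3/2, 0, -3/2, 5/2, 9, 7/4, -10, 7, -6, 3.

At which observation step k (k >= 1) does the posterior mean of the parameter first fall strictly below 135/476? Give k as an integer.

obs 1: x=0 → posterior Normal(6/17, 33/34)
obs 2: x=0 → posterior Normal(3/14, 33/56)
obs 3: x=-7/4 → posterior Normal(-53/156, 11/26)
obs 4: x=3/2 → posterior Normal(13/200, 33/100)
obs 5: x=0 → posterior Normal(13/244, 33/122)
obs 6: x=-3/2 → posterior Normal(-53/288, 11/48)
obs 7: x=5/2 → posterior Normal(57/332, 33/166)
obs 8: x=9 → posterior Normal(453/376, 33/188)
obs 9: x=7/4 → posterior Normal(53/42, 11/70)
obs 10: x=-10 → posterior Normal(45/232, 33/232)
obs 11: x=7 → posterior Normal(199/254, 33/254)
obs 12: x=-6 → posterior Normal(67/276, 11/92)
obs 13: x=3 → posterior Normal(133/298, 33/298)

k = 2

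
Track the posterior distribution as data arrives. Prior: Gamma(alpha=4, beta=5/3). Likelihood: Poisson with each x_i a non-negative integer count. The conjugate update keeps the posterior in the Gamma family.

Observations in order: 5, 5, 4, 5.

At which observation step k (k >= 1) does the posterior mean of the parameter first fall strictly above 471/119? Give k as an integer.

obs 1: x=5 → posterior Gamma(9, 8/3)
obs 2: x=5 → posterior Gamma(14, 11/3)
obs 3: x=4 → posterior Gamma(18, 14/3)
obs 4: x=5 → posterior Gamma(23, 17/3)

k = 4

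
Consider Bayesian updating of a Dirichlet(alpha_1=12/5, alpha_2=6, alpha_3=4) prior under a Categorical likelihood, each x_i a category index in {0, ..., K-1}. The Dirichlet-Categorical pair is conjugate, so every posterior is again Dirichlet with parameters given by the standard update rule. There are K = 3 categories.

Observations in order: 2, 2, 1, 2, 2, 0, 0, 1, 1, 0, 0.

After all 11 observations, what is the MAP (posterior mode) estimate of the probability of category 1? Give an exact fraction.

obs 1: x=2 → posterior Dirichlet(12/5, 6, 5)
obs 2: x=2 → posterior Dirichlet(12/5, 6, 6)
obs 3: x=1 → posterior Dirichlet(12/5, 7, 6)
obs 4: x=2 → posterior Dirichlet(12/5, 7, 7)
obs 5: x=2 → posterior Dirichlet(12/5, 7, 8)
obs 6: x=0 → posterior Dirichlet(17/5, 7, 8)
obs 7: x=0 → posterior Dirichlet(22/5, 7, 8)
obs 8: x=1 → posterior Dirichlet(22/5, 8, 8)
obs 9: x=1 → posterior Dirichlet(22/5, 9, 8)
obs 10: x=0 → posterior Dirichlet(27/5, 9, 8)
obs 11: x=0 → posterior Dirichlet(32/5, 9, 8)

20/51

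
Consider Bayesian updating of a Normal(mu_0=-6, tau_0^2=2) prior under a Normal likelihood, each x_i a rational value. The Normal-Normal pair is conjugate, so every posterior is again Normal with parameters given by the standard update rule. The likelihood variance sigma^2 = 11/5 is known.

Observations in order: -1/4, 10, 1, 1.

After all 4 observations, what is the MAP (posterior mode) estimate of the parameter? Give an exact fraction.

obs 1: x=-1/4 → posterior Normal(-137/42, 22/21)
obs 2: x=10 → posterior Normal(63/62, 22/31)
obs 3: x=1 → posterior Normal(83/82, 22/41)
obs 4: x=1 → posterior Normal(103/102, 22/51)

103/102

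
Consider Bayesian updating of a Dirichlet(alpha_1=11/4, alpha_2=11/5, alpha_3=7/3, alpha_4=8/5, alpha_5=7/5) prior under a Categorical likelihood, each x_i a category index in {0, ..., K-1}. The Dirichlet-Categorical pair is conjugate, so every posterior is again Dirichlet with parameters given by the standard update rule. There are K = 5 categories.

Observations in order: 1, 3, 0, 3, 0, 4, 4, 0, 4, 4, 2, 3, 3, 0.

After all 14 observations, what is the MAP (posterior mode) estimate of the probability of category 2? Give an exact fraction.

140/1157

obs 1: x=1 → posterior Dirichlet(11/4, 16/5, 7/3, 8/5, 7/5)
obs 2: x=3 → posterior Dirichlet(11/4, 16/5, 7/3, 13/5, 7/5)
obs 3: x=0 → posterior Dirichlet(15/4, 16/5, 7/3, 13/5, 7/5)
obs 4: x=3 → posterior Dirichlet(15/4, 16/5, 7/3, 18/5, 7/5)
obs 5: x=0 → posterior Dirichlet(19/4, 16/5, 7/3, 18/5, 7/5)
obs 6: x=4 → posterior Dirichlet(19/4, 16/5, 7/3, 18/5, 12/5)
obs 7: x=4 → posterior Dirichlet(19/4, 16/5, 7/3, 18/5, 17/5)
obs 8: x=0 → posterior Dirichlet(23/4, 16/5, 7/3, 18/5, 17/5)
obs 9: x=4 → posterior Dirichlet(23/4, 16/5, 7/3, 18/5, 22/5)
obs 10: x=4 → posterior Dirichlet(23/4, 16/5, 7/3, 18/5, 27/5)
obs 11: x=2 → posterior Dirichlet(23/4, 16/5, 10/3, 18/5, 27/5)
obs 12: x=3 → posterior Dirichlet(23/4, 16/5, 10/3, 23/5, 27/5)
obs 13: x=3 → posterior Dirichlet(23/4, 16/5, 10/3, 28/5, 27/5)
obs 14: x=0 → posterior Dirichlet(27/4, 16/5, 10/3, 28/5, 27/5)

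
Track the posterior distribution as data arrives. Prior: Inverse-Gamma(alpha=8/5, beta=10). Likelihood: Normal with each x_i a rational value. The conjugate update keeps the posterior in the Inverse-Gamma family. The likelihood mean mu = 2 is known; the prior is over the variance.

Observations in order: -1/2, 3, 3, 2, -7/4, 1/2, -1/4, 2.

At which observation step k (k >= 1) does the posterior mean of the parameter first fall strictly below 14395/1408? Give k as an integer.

k = 2

obs 1: x=-1/2 → posterior Inverse-Gamma(21/10, 105/8)
obs 2: x=3 → posterior Inverse-Gamma(13/5, 109/8)
obs 3: x=3 → posterior Inverse-Gamma(31/10, 113/8)
obs 4: x=2 → posterior Inverse-Gamma(18/5, 113/8)
obs 5: x=-7/4 → posterior Inverse-Gamma(41/10, 677/32)
obs 6: x=1/2 → posterior Inverse-Gamma(23/5, 713/32)
obs 7: x=-1/4 → posterior Inverse-Gamma(51/10, 397/16)
obs 8: x=2 → posterior Inverse-Gamma(28/5, 397/16)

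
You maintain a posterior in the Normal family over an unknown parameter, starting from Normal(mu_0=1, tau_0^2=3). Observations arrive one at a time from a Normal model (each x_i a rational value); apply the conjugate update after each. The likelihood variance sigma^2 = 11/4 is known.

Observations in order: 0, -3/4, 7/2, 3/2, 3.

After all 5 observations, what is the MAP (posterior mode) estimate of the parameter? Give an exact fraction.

98/71

obs 1: x=0 → posterior Normal(11/23, 33/23)
obs 2: x=-3/4 → posterior Normal(2/35, 33/35)
obs 3: x=7/2 → posterior Normal(44/47, 33/47)
obs 4: x=3/2 → posterior Normal(62/59, 33/59)
obs 5: x=3 → posterior Normal(98/71, 33/71)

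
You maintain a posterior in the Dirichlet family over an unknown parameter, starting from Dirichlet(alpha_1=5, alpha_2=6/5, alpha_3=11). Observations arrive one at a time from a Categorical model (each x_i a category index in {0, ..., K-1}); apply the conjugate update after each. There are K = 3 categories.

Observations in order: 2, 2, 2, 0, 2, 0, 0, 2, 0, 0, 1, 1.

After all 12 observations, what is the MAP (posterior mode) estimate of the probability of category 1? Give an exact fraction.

obs 1: x=2 → posterior Dirichlet(5, 6/5, 12)
obs 2: x=2 → posterior Dirichlet(5, 6/5, 13)
obs 3: x=2 → posterior Dirichlet(5, 6/5, 14)
obs 4: x=0 → posterior Dirichlet(6, 6/5, 14)
obs 5: x=2 → posterior Dirichlet(6, 6/5, 15)
obs 6: x=0 → posterior Dirichlet(7, 6/5, 15)
obs 7: x=0 → posterior Dirichlet(8, 6/5, 15)
obs 8: x=2 → posterior Dirichlet(8, 6/5, 16)
obs 9: x=0 → posterior Dirichlet(9, 6/5, 16)
obs 10: x=0 → posterior Dirichlet(10, 6/5, 16)
obs 11: x=1 → posterior Dirichlet(10, 11/5, 16)
obs 12: x=1 → posterior Dirichlet(10, 16/5, 16)

11/131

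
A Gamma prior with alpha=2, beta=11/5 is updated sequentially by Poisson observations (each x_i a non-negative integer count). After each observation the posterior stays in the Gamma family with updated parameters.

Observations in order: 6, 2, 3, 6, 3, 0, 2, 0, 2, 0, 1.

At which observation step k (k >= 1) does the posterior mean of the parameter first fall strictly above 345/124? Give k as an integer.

k = 4

obs 1: x=6 → posterior Gamma(8, 16/5)
obs 2: x=2 → posterior Gamma(10, 21/5)
obs 3: x=3 → posterior Gamma(13, 26/5)
obs 4: x=6 → posterior Gamma(19, 31/5)
obs 5: x=3 → posterior Gamma(22, 36/5)
obs 6: x=0 → posterior Gamma(22, 41/5)
obs 7: x=2 → posterior Gamma(24, 46/5)
obs 8: x=0 → posterior Gamma(24, 51/5)
obs 9: x=2 → posterior Gamma(26, 56/5)
obs 10: x=0 → posterior Gamma(26, 61/5)
obs 11: x=1 → posterior Gamma(27, 66/5)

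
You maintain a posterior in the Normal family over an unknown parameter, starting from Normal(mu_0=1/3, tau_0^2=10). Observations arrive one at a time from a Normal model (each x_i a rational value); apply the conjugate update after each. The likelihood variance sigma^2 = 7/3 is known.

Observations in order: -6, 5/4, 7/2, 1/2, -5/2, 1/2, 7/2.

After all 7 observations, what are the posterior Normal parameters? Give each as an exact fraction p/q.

mu_0=149/1302, tau_0^2=10/31

obs 1: x=-6 → posterior Normal(-533/111, 70/37)
obs 2: x=5/4 → posterior Normal(-841/402, 70/67)
obs 3: x=7/2 → posterior Normal(-211/582, 70/97)
obs 4: x=1/2 → posterior Normal(-121/762, 70/127)
obs 5: x=-5/2 → posterior Normal(-571/942, 70/157)
obs 6: x=1/2 → posterior Normal(-481/1122, 70/187)
obs 7: x=7/2 → posterior Normal(149/1302, 10/31)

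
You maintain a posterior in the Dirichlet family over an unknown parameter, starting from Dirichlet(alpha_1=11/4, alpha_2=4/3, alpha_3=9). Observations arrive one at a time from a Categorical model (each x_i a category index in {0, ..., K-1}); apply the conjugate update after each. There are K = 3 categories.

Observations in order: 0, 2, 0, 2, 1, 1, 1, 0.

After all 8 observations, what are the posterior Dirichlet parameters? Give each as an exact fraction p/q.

obs 1: x=0 → posterior Dirichlet(15/4, 4/3, 9)
obs 2: x=2 → posterior Dirichlet(15/4, 4/3, 10)
obs 3: x=0 → posterior Dirichlet(19/4, 4/3, 10)
obs 4: x=2 → posterior Dirichlet(19/4, 4/3, 11)
obs 5: x=1 → posterior Dirichlet(19/4, 7/3, 11)
obs 6: x=1 → posterior Dirichlet(19/4, 10/3, 11)
obs 7: x=1 → posterior Dirichlet(19/4, 13/3, 11)
obs 8: x=0 → posterior Dirichlet(23/4, 13/3, 11)

alpha_1=23/4, alpha_2=13/3, alpha_3=11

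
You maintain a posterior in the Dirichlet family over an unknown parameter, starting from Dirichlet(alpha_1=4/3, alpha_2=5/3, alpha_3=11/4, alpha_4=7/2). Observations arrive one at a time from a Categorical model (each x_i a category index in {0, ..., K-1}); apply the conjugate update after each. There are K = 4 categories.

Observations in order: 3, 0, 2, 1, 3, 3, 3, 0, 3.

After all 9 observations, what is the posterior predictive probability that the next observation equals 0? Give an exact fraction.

40/219

obs 1: x=3 → posterior Dirichlet(4/3, 5/3, 11/4, 9/2)
obs 2: x=0 → posterior Dirichlet(7/3, 5/3, 11/4, 9/2)
obs 3: x=2 → posterior Dirichlet(7/3, 5/3, 15/4, 9/2)
obs 4: x=1 → posterior Dirichlet(7/3, 8/3, 15/4, 9/2)
obs 5: x=3 → posterior Dirichlet(7/3, 8/3, 15/4, 11/2)
obs 6: x=3 → posterior Dirichlet(7/3, 8/3, 15/4, 13/2)
obs 7: x=3 → posterior Dirichlet(7/3, 8/3, 15/4, 15/2)
obs 8: x=0 → posterior Dirichlet(10/3, 8/3, 15/4, 15/2)
obs 9: x=3 → posterior Dirichlet(10/3, 8/3, 15/4, 17/2)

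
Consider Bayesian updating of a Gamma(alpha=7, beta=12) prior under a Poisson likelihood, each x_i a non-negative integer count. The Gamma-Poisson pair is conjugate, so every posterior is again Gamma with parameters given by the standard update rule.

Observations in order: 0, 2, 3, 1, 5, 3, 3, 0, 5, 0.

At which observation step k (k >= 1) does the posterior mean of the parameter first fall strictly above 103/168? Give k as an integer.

obs 1: x=0 → posterior Gamma(7, 13)
obs 2: x=2 → posterior Gamma(9, 14)
obs 3: x=3 → posterior Gamma(12, 15)
obs 4: x=1 → posterior Gamma(13, 16)
obs 5: x=5 → posterior Gamma(18, 17)
obs 6: x=3 → posterior Gamma(21, 18)
obs 7: x=3 → posterior Gamma(24, 19)
obs 8: x=0 → posterior Gamma(24, 20)
obs 9: x=5 → posterior Gamma(29, 21)
obs 10: x=0 → posterior Gamma(29, 22)

k = 2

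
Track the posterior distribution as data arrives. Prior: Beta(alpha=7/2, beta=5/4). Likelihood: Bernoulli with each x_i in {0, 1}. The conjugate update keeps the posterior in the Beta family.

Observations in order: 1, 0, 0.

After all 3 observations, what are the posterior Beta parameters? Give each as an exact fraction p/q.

alpha=9/2, beta=13/4

obs 1: x=1 → posterior Beta(9/2, 5/4)
obs 2: x=0 → posterior Beta(9/2, 9/4)
obs 3: x=0 → posterior Beta(9/2, 13/4)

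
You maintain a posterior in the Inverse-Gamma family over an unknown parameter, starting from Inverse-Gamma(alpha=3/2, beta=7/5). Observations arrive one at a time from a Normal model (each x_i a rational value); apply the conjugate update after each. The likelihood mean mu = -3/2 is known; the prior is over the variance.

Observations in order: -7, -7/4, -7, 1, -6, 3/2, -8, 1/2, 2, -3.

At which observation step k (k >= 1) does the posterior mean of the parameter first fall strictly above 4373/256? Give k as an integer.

obs 1: x=-7 → posterior Inverse-Gamma(2, 661/40)
obs 2: x=-7/4 → posterior Inverse-Gamma(5/2, 2649/160)
obs 3: x=-7 → posterior Inverse-Gamma(3, 5069/160)
obs 4: x=1 → posterior Inverse-Gamma(7/2, 5569/160)
obs 5: x=-6 → posterior Inverse-Gamma(4, 7189/160)
obs 6: x=3/2 → posterior Inverse-Gamma(9/2, 7909/160)
obs 7: x=-8 → posterior Inverse-Gamma(5, 11289/160)
obs 8: x=1/2 → posterior Inverse-Gamma(11/2, 11609/160)
obs 9: x=2 → posterior Inverse-Gamma(6, 12589/160)
obs 10: x=-3 → posterior Inverse-Gamma(13/2, 12769/160)

k = 7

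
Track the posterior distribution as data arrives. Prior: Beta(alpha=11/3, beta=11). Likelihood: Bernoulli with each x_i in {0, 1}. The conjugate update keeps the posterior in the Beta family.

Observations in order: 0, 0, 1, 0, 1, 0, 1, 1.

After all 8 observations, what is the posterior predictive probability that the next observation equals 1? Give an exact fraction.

23/68

obs 1: x=0 → posterior Beta(11/3, 12)
obs 2: x=0 → posterior Beta(11/3, 13)
obs 3: x=1 → posterior Beta(14/3, 13)
obs 4: x=0 → posterior Beta(14/3, 14)
obs 5: x=1 → posterior Beta(17/3, 14)
obs 6: x=0 → posterior Beta(17/3, 15)
obs 7: x=1 → posterior Beta(20/3, 15)
obs 8: x=1 → posterior Beta(23/3, 15)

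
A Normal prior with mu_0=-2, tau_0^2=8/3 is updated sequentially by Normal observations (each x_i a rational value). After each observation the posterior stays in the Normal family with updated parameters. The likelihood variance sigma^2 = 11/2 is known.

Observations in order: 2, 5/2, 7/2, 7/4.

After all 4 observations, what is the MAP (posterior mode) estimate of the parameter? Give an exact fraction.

90/97

obs 1: x=2 → posterior Normal(-34/49, 88/49)
obs 2: x=5/2 → posterior Normal(6/65, 88/65)
obs 3: x=7/2 → posterior Normal(62/81, 88/81)
obs 4: x=7/4 → posterior Normal(90/97, 88/97)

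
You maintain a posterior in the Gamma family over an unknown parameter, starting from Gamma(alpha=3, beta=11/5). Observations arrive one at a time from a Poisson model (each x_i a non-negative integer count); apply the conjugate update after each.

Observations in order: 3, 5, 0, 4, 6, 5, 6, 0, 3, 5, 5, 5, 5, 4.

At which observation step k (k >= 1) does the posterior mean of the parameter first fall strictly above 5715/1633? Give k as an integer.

k = 12

obs 1: x=3 → posterior Gamma(6, 16/5)
obs 2: x=5 → posterior Gamma(11, 21/5)
obs 3: x=0 → posterior Gamma(11, 26/5)
obs 4: x=4 → posterior Gamma(15, 31/5)
obs 5: x=6 → posterior Gamma(21, 36/5)
obs 6: x=5 → posterior Gamma(26, 41/5)
obs 7: x=6 → posterior Gamma(32, 46/5)
obs 8: x=0 → posterior Gamma(32, 51/5)
obs 9: x=3 → posterior Gamma(35, 56/5)
obs 10: x=5 → posterior Gamma(40, 61/5)
obs 11: x=5 → posterior Gamma(45, 66/5)
obs 12: x=5 → posterior Gamma(50, 71/5)
obs 13: x=5 → posterior Gamma(55, 76/5)
obs 14: x=4 → posterior Gamma(59, 81/5)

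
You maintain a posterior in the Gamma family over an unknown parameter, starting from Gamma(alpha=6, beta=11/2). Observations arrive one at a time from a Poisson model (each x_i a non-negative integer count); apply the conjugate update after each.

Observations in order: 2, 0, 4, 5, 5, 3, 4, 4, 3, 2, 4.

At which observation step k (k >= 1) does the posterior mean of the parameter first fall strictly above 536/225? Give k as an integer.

obs 1: x=2 → posterior Gamma(8, 13/2)
obs 2: x=0 → posterior Gamma(8, 15/2)
obs 3: x=4 → posterior Gamma(12, 17/2)
obs 4: x=5 → posterior Gamma(17, 19/2)
obs 5: x=5 → posterior Gamma(22, 21/2)
obs 6: x=3 → posterior Gamma(25, 23/2)
obs 7: x=4 → posterior Gamma(29, 25/2)
obs 8: x=4 → posterior Gamma(33, 27/2)
obs 9: x=3 → posterior Gamma(36, 29/2)
obs 10: x=2 → posterior Gamma(38, 31/2)
obs 11: x=4 → posterior Gamma(42, 33/2)

k = 8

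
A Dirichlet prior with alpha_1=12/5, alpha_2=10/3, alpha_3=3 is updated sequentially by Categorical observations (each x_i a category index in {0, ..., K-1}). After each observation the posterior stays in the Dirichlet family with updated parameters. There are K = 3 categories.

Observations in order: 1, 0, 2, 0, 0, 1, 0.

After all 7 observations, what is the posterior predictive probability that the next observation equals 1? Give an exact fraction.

obs 1: x=1 → posterior Dirichlet(12/5, 13/3, 3)
obs 2: x=0 → posterior Dirichlet(17/5, 13/3, 3)
obs 3: x=2 → posterior Dirichlet(17/5, 13/3, 4)
obs 4: x=0 → posterior Dirichlet(22/5, 13/3, 4)
obs 5: x=0 → posterior Dirichlet(27/5, 13/3, 4)
obs 6: x=1 → posterior Dirichlet(27/5, 16/3, 4)
obs 7: x=0 → posterior Dirichlet(32/5, 16/3, 4)

20/59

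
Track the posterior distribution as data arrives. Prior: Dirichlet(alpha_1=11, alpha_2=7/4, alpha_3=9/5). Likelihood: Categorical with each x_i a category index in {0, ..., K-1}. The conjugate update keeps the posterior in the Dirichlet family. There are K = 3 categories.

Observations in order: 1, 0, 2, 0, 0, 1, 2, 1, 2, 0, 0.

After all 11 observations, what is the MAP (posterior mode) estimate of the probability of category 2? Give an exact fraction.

76/451

obs 1: x=1 → posterior Dirichlet(11, 11/4, 9/5)
obs 2: x=0 → posterior Dirichlet(12, 11/4, 9/5)
obs 3: x=2 → posterior Dirichlet(12, 11/4, 14/5)
obs 4: x=0 → posterior Dirichlet(13, 11/4, 14/5)
obs 5: x=0 → posterior Dirichlet(14, 11/4, 14/5)
obs 6: x=1 → posterior Dirichlet(14, 15/4, 14/5)
obs 7: x=2 → posterior Dirichlet(14, 15/4, 19/5)
obs 8: x=1 → posterior Dirichlet(14, 19/4, 19/5)
obs 9: x=2 → posterior Dirichlet(14, 19/4, 24/5)
obs 10: x=0 → posterior Dirichlet(15, 19/4, 24/5)
obs 11: x=0 → posterior Dirichlet(16, 19/4, 24/5)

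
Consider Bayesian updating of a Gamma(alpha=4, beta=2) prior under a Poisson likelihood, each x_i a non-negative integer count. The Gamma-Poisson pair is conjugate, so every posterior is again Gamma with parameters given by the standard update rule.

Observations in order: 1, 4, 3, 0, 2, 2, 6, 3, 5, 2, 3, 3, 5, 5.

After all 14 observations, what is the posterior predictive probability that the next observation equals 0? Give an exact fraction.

obs 1: x=1 → posterior Gamma(5, 3)
obs 2: x=4 → posterior Gamma(9, 4)
obs 3: x=3 → posterior Gamma(12, 5)
obs 4: x=0 → posterior Gamma(12, 6)
obs 5: x=2 → posterior Gamma(14, 7)
obs 6: x=2 → posterior Gamma(16, 8)
obs 7: x=6 → posterior Gamma(22, 9)
obs 8: x=3 → posterior Gamma(25, 10)
obs 9: x=5 → posterior Gamma(30, 11)
obs 10: x=2 → posterior Gamma(32, 12)
obs 11: x=3 → posterior Gamma(35, 13)
obs 12: x=3 → posterior Gamma(38, 14)
obs 13: x=5 → posterior Gamma(43, 15)
obs 14: x=5 → posterior Gamma(48, 16)

6277101735386680763835789423207666416102355444464034512896/115225400457255426923013053222916919834651165519677685328641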